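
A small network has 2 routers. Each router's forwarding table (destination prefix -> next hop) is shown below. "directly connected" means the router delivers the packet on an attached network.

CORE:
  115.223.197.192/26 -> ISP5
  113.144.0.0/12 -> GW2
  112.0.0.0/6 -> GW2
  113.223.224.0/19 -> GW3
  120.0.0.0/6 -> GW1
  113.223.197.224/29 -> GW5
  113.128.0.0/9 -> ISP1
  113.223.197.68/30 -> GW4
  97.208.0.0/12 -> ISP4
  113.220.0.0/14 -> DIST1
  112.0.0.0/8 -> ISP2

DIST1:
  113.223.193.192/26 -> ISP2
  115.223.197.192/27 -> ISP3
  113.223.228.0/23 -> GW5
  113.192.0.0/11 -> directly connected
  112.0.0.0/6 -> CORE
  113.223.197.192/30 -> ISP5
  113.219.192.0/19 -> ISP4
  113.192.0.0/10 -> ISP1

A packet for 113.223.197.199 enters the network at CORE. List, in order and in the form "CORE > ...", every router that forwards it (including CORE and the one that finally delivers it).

At CORE: longest match for 113.223.197.199 is 113.220.0.0/14 -> DIST1
At DIST1: longest match for 113.223.197.199 is 113.192.0.0/11 -> directly connected

CORE > DIST1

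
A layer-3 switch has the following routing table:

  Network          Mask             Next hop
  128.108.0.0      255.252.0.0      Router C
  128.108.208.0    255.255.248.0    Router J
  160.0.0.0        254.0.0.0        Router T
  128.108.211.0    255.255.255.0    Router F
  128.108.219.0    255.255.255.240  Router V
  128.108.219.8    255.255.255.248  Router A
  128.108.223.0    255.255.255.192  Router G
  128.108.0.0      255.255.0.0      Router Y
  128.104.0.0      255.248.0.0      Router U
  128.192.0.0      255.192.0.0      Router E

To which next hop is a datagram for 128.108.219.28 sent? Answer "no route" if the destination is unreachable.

Router Y

Routes whose prefix contains 128.108.219.28:
  128.104.0.0/13 (128.104.0.0 - 128.111.255.255) -> Router U
  128.108.0.0/14 (128.108.0.0 - 128.111.255.255) -> Router C
  128.108.0.0/16 (128.108.0.0 - 128.108.255.255) -> Router Y
More-specific entries that do NOT match:
  128.108.219.8/29 (128.108.219.8 - 128.108.219.15) does not contain 128.108.219.28
  128.108.219.0/28 (128.108.219.0 - 128.108.219.15) does not contain 128.108.219.28
  128.108.223.0/26 (128.108.223.0 - 128.108.223.63) does not contain 128.108.219.28
  128.108.211.0/24 (128.108.211.0 - 128.108.211.255) does not contain 128.108.219.28
  128.108.208.0/21 (128.108.208.0 - 128.108.215.255) does not contain 128.108.219.28
Longest matching prefix is /16 -> next hop Router Y.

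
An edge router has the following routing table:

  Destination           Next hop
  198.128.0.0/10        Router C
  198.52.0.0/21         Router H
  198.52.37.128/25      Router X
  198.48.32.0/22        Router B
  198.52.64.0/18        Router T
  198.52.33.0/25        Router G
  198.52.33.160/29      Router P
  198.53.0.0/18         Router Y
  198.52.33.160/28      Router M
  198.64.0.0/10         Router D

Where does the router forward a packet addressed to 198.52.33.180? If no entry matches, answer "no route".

No entry's prefix contains 198.52.33.180; there is no default route.

no route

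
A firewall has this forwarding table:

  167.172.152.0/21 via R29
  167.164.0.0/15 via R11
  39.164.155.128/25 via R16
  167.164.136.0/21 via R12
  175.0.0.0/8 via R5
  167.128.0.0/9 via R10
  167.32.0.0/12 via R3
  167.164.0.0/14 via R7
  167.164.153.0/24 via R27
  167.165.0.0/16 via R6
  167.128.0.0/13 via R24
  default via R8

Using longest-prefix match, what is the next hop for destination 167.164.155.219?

R11

Routes whose prefix contains 167.164.155.219:
  0.0.0.0/0 (default, matches everything) -> R8
  167.128.0.0/9 (167.128.0.0 - 167.255.255.255) -> R10
  167.164.0.0/14 (167.164.0.0 - 167.167.255.255) -> R7
  167.164.0.0/15 (167.164.0.0 - 167.165.255.255) -> R11
More-specific entries that do NOT match:
  39.164.155.128/25 (39.164.155.128 - 39.164.155.255) does not contain 167.164.155.219
  167.164.153.0/24 (167.164.153.0 - 167.164.153.255) does not contain 167.164.155.219
  167.172.152.0/21 (167.172.152.0 - 167.172.159.255) does not contain 167.164.155.219
  167.164.136.0/21 (167.164.136.0 - 167.164.143.255) does not contain 167.164.155.219
  167.165.0.0/16 (167.165.0.0 - 167.165.255.255) does not contain 167.164.155.219
Longest matching prefix is /15 -> next hop R11.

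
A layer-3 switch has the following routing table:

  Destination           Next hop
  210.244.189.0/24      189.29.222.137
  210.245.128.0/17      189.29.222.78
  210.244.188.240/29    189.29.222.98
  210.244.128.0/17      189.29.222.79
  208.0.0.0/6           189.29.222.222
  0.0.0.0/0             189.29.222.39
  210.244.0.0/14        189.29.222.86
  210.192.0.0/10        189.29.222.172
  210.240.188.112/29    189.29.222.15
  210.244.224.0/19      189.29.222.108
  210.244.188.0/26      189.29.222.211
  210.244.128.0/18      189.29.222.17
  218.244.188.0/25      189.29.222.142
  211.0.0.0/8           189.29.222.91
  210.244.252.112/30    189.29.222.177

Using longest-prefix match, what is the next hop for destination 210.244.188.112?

Routes whose prefix contains 210.244.188.112:
  0.0.0.0/0 (default, matches everything) -> 189.29.222.39
  208.0.0.0/6 (208.0.0.0 - 211.255.255.255) -> 189.29.222.222
  210.192.0.0/10 (210.192.0.0 - 210.255.255.255) -> 189.29.222.172
  210.244.0.0/14 (210.244.0.0 - 210.247.255.255) -> 189.29.222.86
  210.244.128.0/17 (210.244.128.0 - 210.244.255.255) -> 189.29.222.79
  210.244.128.0/18 (210.244.128.0 - 210.244.191.255) -> 189.29.222.17
More-specific entries that do NOT match:
  210.244.252.112/30 (210.244.252.112 - 210.244.252.115) does not contain 210.244.188.112
  210.244.188.240/29 (210.244.188.240 - 210.244.188.247) does not contain 210.244.188.112
  210.240.188.112/29 (210.240.188.112 - 210.240.188.119) does not contain 210.244.188.112
  210.244.188.0/26 (210.244.188.0 - 210.244.188.63) does not contain 210.244.188.112
  218.244.188.0/25 (218.244.188.0 - 218.244.188.127) does not contain 210.244.188.112
  210.244.189.0/24 (210.244.189.0 - 210.244.189.255) does not contain 210.244.188.112
  210.244.224.0/19 (210.244.224.0 - 210.244.255.255) does not contain 210.244.188.112
Longest matching prefix is /18 -> next hop 189.29.222.17.

189.29.222.17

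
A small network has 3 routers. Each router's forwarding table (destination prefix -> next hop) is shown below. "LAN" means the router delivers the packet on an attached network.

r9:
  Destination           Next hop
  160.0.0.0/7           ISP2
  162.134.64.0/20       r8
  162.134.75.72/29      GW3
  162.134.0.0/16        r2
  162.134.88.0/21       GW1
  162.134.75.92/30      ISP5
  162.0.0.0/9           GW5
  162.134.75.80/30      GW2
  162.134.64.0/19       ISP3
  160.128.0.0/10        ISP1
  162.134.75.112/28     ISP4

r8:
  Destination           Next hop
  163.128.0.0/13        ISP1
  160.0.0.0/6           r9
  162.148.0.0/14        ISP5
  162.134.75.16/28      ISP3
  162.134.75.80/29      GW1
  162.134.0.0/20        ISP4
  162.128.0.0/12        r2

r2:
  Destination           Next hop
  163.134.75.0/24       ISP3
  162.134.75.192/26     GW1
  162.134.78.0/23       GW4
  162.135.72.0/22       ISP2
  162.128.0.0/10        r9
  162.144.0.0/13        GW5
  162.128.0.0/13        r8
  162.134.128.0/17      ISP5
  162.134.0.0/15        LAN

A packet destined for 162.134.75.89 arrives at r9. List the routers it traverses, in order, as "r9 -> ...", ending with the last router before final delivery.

At r9: longest match for 162.134.75.89 is 162.134.64.0/20 -> r8
At r8: longest match for 162.134.75.89 is 162.128.0.0/12 -> r2
At r2: longest match for 162.134.75.89 is 162.134.0.0/15 -> LAN

r9 -> r8 -> r2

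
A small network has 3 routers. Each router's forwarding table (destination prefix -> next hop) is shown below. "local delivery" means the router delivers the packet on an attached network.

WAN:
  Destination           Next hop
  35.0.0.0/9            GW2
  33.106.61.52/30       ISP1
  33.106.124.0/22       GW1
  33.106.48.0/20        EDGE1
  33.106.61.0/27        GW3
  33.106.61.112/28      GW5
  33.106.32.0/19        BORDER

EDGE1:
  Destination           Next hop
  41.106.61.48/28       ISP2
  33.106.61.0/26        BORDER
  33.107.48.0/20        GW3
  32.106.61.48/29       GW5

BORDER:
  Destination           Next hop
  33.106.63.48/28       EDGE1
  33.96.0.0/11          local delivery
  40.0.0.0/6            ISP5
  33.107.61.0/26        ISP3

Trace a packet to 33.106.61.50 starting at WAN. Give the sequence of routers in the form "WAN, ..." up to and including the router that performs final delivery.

WAN, EDGE1, BORDER

At WAN: longest match for 33.106.61.50 is 33.106.48.0/20 -> EDGE1
At EDGE1: longest match for 33.106.61.50 is 33.106.61.0/26 -> BORDER
At BORDER: longest match for 33.106.61.50 is 33.96.0.0/11 -> local delivery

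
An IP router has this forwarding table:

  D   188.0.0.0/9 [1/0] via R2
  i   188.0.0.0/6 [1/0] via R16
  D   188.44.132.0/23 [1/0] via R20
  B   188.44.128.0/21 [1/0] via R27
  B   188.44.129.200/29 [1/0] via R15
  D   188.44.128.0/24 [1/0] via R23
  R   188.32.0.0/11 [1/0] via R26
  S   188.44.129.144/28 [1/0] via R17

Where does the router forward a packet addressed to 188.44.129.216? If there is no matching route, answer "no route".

R27

Routes whose prefix contains 188.44.129.216:
  188.0.0.0/6 (188.0.0.0 - 191.255.255.255) -> R16
  188.0.0.0/9 (188.0.0.0 - 188.127.255.255) -> R2
  188.32.0.0/11 (188.32.0.0 - 188.63.255.255) -> R26
  188.44.128.0/21 (188.44.128.0 - 188.44.135.255) -> R27
More-specific entries that do NOT match:
  188.44.129.200/29 (188.44.129.200 - 188.44.129.207) does not contain 188.44.129.216
  188.44.129.144/28 (188.44.129.144 - 188.44.129.159) does not contain 188.44.129.216
  188.44.128.0/24 (188.44.128.0 - 188.44.128.255) does not contain 188.44.129.216
  188.44.132.0/23 (188.44.132.0 - 188.44.133.255) does not contain 188.44.129.216
Longest matching prefix is /21 -> next hop R27.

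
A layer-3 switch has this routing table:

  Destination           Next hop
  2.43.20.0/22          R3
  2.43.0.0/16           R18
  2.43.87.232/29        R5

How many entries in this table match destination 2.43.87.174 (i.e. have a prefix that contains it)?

Prefixes containing 2.43.87.174:
  2.43.0.0/16 (2.43.0.0 - 2.43.255.255)
Total matching entries: 1.

1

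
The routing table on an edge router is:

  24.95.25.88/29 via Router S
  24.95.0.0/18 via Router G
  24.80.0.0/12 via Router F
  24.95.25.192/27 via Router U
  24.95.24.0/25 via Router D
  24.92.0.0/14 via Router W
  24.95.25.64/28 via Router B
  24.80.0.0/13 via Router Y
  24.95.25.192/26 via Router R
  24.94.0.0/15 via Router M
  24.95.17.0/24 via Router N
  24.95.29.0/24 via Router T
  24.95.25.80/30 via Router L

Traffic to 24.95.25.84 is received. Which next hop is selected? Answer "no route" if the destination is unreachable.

Router G

Routes whose prefix contains 24.95.25.84:
  24.80.0.0/12 (24.80.0.0 - 24.95.255.255) -> Router F
  24.92.0.0/14 (24.92.0.0 - 24.95.255.255) -> Router W
  24.94.0.0/15 (24.94.0.0 - 24.95.255.255) -> Router M
  24.95.0.0/18 (24.95.0.0 - 24.95.63.255) -> Router G
More-specific entries that do NOT match:
  24.95.25.80/30 (24.95.25.80 - 24.95.25.83) does not contain 24.95.25.84
  24.95.25.88/29 (24.95.25.88 - 24.95.25.95) does not contain 24.95.25.84
  24.95.25.64/28 (24.95.25.64 - 24.95.25.79) does not contain 24.95.25.84
  24.95.25.192/27 (24.95.25.192 - 24.95.25.223) does not contain 24.95.25.84
  24.95.25.192/26 (24.95.25.192 - 24.95.25.255) does not contain 24.95.25.84
  24.95.24.0/25 (24.95.24.0 - 24.95.24.127) does not contain 24.95.25.84
  24.95.17.0/24 (24.95.17.0 - 24.95.17.255) does not contain 24.95.25.84
  24.95.29.0/24 (24.95.29.0 - 24.95.29.255) does not contain 24.95.25.84
Longest matching prefix is /18 -> next hop Router G.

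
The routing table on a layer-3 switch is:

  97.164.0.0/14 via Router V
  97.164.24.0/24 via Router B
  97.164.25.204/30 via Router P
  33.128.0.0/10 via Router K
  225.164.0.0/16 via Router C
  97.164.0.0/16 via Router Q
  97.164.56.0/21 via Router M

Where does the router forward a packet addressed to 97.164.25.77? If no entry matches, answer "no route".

Router Q

Routes whose prefix contains 97.164.25.77:
  97.164.0.0/14 (97.164.0.0 - 97.167.255.255) -> Router V
  97.164.0.0/16 (97.164.0.0 - 97.164.255.255) -> Router Q
More-specific entries that do NOT match:
  97.164.25.204/30 (97.164.25.204 - 97.164.25.207) does not contain 97.164.25.77
  97.164.24.0/24 (97.164.24.0 - 97.164.24.255) does not contain 97.164.25.77
  97.164.56.0/21 (97.164.56.0 - 97.164.63.255) does not contain 97.164.25.77
Longest matching prefix is /16 -> next hop Router Q.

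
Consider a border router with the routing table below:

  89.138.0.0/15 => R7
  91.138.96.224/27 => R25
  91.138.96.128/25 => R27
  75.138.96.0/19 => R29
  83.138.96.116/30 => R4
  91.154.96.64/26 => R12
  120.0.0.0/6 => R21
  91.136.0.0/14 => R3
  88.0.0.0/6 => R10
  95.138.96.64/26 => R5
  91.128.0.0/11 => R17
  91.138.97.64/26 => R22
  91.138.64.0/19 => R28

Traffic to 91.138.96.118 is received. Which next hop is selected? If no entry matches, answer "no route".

R3

Routes whose prefix contains 91.138.96.118:
  88.0.0.0/6 (88.0.0.0 - 91.255.255.255) -> R10
  91.128.0.0/11 (91.128.0.0 - 91.159.255.255) -> R17
  91.136.0.0/14 (91.136.0.0 - 91.139.255.255) -> R3
More-specific entries that do NOT match:
  83.138.96.116/30 (83.138.96.116 - 83.138.96.119) does not contain 91.138.96.118
  91.138.96.224/27 (91.138.96.224 - 91.138.96.255) does not contain 91.138.96.118
  91.154.96.64/26 (91.154.96.64 - 91.154.96.127) does not contain 91.138.96.118
  95.138.96.64/26 (95.138.96.64 - 95.138.96.127) does not contain 91.138.96.118
  91.138.97.64/26 (91.138.97.64 - 91.138.97.127) does not contain 91.138.96.118
  91.138.96.128/25 (91.138.96.128 - 91.138.96.255) does not contain 91.138.96.118
  75.138.96.0/19 (75.138.96.0 - 75.138.127.255) does not contain 91.138.96.118
  91.138.64.0/19 (91.138.64.0 - 91.138.95.255) does not contain 91.138.96.118
  89.138.0.0/15 (89.138.0.0 - 89.139.255.255) does not contain 91.138.96.118
Longest matching prefix is /14 -> next hop R3.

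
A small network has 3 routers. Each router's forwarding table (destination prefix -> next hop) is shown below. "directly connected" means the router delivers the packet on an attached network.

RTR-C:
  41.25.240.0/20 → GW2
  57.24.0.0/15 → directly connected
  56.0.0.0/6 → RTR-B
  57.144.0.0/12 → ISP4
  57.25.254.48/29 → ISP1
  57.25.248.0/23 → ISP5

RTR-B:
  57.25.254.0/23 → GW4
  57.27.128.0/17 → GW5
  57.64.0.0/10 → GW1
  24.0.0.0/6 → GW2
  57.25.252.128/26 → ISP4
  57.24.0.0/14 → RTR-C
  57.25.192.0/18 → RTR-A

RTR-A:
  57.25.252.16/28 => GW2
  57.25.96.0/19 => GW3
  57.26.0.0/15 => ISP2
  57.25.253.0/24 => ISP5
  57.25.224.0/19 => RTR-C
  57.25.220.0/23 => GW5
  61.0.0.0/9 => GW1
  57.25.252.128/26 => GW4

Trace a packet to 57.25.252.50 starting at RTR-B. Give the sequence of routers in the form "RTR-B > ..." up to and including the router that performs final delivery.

At RTR-B: longest match for 57.25.252.50 is 57.25.192.0/18 -> RTR-A
At RTR-A: longest match for 57.25.252.50 is 57.25.224.0/19 -> RTR-C
At RTR-C: longest match for 57.25.252.50 is 57.24.0.0/15 -> directly connected

RTR-B > RTR-A > RTR-C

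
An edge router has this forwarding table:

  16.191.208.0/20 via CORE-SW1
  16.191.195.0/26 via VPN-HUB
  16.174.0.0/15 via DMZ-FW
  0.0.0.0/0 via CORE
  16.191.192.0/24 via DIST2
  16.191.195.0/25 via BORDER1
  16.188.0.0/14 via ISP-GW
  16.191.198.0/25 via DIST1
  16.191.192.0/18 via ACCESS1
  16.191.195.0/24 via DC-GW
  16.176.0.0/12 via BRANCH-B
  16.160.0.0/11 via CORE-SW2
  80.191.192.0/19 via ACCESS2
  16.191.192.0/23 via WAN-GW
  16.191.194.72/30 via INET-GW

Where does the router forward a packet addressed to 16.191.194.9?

Routes whose prefix contains 16.191.194.9:
  0.0.0.0/0 (default, matches everything) -> CORE
  16.160.0.0/11 (16.160.0.0 - 16.191.255.255) -> CORE-SW2
  16.176.0.0/12 (16.176.0.0 - 16.191.255.255) -> BRANCH-B
  16.188.0.0/14 (16.188.0.0 - 16.191.255.255) -> ISP-GW
  16.191.192.0/18 (16.191.192.0 - 16.191.255.255) -> ACCESS1
More-specific entries that do NOT match:
  16.191.194.72/30 (16.191.194.72 - 16.191.194.75) does not contain 16.191.194.9
  16.191.195.0/26 (16.191.195.0 - 16.191.195.63) does not contain 16.191.194.9
  16.191.195.0/25 (16.191.195.0 - 16.191.195.127) does not contain 16.191.194.9
  16.191.198.0/25 (16.191.198.0 - 16.191.198.127) does not contain 16.191.194.9
  16.191.192.0/24 (16.191.192.0 - 16.191.192.255) does not contain 16.191.194.9
  16.191.195.0/24 (16.191.195.0 - 16.191.195.255) does not contain 16.191.194.9
  16.191.192.0/23 (16.191.192.0 - 16.191.193.255) does not contain 16.191.194.9
  16.191.208.0/20 (16.191.208.0 - 16.191.223.255) does not contain 16.191.194.9
  80.191.192.0/19 (80.191.192.0 - 80.191.223.255) does not contain 16.191.194.9
Longest matching prefix is /18 -> next hop ACCESS1.

ACCESS1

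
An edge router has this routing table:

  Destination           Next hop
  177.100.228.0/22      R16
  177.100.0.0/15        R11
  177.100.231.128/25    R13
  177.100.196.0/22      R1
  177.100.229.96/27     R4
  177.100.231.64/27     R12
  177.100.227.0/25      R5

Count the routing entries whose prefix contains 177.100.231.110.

Prefixes containing 177.100.231.110:
  177.100.0.0/15 (177.100.0.0 - 177.101.255.255)
  177.100.228.0/22 (177.100.228.0 - 177.100.231.255)
Total matching entries: 2.

2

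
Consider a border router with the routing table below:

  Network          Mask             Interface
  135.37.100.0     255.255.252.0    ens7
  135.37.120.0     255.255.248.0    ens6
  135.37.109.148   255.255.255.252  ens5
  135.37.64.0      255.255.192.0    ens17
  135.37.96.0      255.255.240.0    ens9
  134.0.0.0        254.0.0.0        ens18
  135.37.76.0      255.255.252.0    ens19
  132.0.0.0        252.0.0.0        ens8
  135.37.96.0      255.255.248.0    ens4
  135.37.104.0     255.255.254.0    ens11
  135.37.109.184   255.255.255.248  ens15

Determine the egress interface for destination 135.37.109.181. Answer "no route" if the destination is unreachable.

ens9

Routes whose prefix contains 135.37.109.181:
  132.0.0.0/6 (132.0.0.0 - 135.255.255.255) -> ens8
  134.0.0.0/7 (134.0.0.0 - 135.255.255.255) -> ens18
  135.37.64.0/18 (135.37.64.0 - 135.37.127.255) -> ens17
  135.37.96.0/20 (135.37.96.0 - 135.37.111.255) -> ens9
More-specific entries that do NOT match:
  135.37.109.148/30 (135.37.109.148 - 135.37.109.151) does not contain 135.37.109.181
  135.37.109.184/29 (135.37.109.184 - 135.37.109.191) does not contain 135.37.109.181
  135.37.104.0/23 (135.37.104.0 - 135.37.105.255) does not contain 135.37.109.181
  135.37.100.0/22 (135.37.100.0 - 135.37.103.255) does not contain 135.37.109.181
  135.37.76.0/22 (135.37.76.0 - 135.37.79.255) does not contain 135.37.109.181
  135.37.120.0/21 (135.37.120.0 - 135.37.127.255) does not contain 135.37.109.181
  135.37.96.0/21 (135.37.96.0 - 135.37.103.255) does not contain 135.37.109.181
Longest matching prefix is /20 -> interface ens9.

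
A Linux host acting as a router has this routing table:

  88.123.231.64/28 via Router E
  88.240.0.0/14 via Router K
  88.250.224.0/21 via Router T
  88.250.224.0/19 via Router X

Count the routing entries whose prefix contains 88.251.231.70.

No listed prefix contains 88.251.231.70.
Total matching entries: 0.

0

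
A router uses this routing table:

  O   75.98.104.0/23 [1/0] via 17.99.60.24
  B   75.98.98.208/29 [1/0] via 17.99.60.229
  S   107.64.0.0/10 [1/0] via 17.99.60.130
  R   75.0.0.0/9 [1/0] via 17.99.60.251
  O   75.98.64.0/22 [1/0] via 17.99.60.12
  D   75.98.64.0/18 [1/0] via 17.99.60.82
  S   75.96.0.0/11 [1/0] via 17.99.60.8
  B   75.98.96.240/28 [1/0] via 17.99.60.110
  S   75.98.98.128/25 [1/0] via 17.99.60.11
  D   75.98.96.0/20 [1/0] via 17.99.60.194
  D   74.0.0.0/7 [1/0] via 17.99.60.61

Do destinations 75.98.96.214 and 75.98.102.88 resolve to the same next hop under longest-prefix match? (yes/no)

yes

75.98.96.214: longest match 75.98.96.0/20 -> 17.99.60.194
75.98.102.88: longest match 75.98.96.0/20 -> 17.99.60.194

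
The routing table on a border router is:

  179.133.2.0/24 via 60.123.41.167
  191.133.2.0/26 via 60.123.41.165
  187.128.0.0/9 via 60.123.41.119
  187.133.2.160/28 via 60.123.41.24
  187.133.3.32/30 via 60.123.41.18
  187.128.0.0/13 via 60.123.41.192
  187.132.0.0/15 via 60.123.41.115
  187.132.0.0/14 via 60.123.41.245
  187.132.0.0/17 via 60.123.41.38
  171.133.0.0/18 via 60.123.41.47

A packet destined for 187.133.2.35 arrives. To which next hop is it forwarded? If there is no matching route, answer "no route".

60.123.41.115

Routes whose prefix contains 187.133.2.35:
  187.128.0.0/9 (187.128.0.0 - 187.255.255.255) -> 60.123.41.119
  187.128.0.0/13 (187.128.0.0 - 187.135.255.255) -> 60.123.41.192
  187.132.0.0/14 (187.132.0.0 - 187.135.255.255) -> 60.123.41.245
  187.132.0.0/15 (187.132.0.0 - 187.133.255.255) -> 60.123.41.115
More-specific entries that do NOT match:
  187.133.3.32/30 (187.133.3.32 - 187.133.3.35) does not contain 187.133.2.35
  187.133.2.160/28 (187.133.2.160 - 187.133.2.175) does not contain 187.133.2.35
  191.133.2.0/26 (191.133.2.0 - 191.133.2.63) does not contain 187.133.2.35
  179.133.2.0/24 (179.133.2.0 - 179.133.2.255) does not contain 187.133.2.35
  171.133.0.0/18 (171.133.0.0 - 171.133.63.255) does not contain 187.133.2.35
  187.132.0.0/17 (187.132.0.0 - 187.132.127.255) does not contain 187.133.2.35
Longest matching prefix is /15 -> next hop 60.123.41.115.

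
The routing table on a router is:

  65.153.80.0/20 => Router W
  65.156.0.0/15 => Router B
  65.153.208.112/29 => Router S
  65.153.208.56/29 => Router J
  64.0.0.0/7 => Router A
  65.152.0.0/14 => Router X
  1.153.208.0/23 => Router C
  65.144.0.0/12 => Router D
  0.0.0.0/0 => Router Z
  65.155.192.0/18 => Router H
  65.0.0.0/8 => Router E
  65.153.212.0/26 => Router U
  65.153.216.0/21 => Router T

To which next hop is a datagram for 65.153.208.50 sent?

Routes whose prefix contains 65.153.208.50:
  0.0.0.0/0 (default, matches everything) -> Router Z
  64.0.0.0/7 (64.0.0.0 - 65.255.255.255) -> Router A
  65.0.0.0/8 (65.0.0.0 - 65.255.255.255) -> Router E
  65.144.0.0/12 (65.144.0.0 - 65.159.255.255) -> Router D
  65.152.0.0/14 (65.152.0.0 - 65.155.255.255) -> Router X
More-specific entries that do NOT match:
  65.153.208.112/29 (65.153.208.112 - 65.153.208.119) does not contain 65.153.208.50
  65.153.208.56/29 (65.153.208.56 - 65.153.208.63) does not contain 65.153.208.50
  65.153.212.0/26 (65.153.212.0 - 65.153.212.63) does not contain 65.153.208.50
  1.153.208.0/23 (1.153.208.0 - 1.153.209.255) does not contain 65.153.208.50
  65.153.216.0/21 (65.153.216.0 - 65.153.223.255) does not contain 65.153.208.50
  65.153.80.0/20 (65.153.80.0 - 65.153.95.255) does not contain 65.153.208.50
  65.155.192.0/18 (65.155.192.0 - 65.155.255.255) does not contain 65.153.208.50
  65.156.0.0/15 (65.156.0.0 - 65.157.255.255) does not contain 65.153.208.50
Longest matching prefix is /14 -> next hop Router X.

Router X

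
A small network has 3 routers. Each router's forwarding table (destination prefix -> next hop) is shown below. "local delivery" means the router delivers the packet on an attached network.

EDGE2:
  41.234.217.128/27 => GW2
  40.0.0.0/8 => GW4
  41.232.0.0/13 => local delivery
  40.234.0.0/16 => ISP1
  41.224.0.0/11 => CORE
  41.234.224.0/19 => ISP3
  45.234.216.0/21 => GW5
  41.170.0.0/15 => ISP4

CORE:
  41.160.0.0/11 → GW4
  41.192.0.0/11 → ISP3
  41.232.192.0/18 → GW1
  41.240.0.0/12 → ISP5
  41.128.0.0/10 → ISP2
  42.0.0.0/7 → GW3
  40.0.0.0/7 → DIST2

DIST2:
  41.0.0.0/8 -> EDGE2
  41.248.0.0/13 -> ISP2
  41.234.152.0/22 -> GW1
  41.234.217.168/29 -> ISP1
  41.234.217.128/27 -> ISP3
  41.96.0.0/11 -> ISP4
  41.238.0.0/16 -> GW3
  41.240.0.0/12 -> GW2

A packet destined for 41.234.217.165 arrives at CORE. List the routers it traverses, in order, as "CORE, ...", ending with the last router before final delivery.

At CORE: longest match for 41.234.217.165 is 40.0.0.0/7 -> DIST2
At DIST2: longest match for 41.234.217.165 is 41.0.0.0/8 -> EDGE2
At EDGE2: longest match for 41.234.217.165 is 41.232.0.0/13 -> local delivery

CORE, DIST2, EDGE2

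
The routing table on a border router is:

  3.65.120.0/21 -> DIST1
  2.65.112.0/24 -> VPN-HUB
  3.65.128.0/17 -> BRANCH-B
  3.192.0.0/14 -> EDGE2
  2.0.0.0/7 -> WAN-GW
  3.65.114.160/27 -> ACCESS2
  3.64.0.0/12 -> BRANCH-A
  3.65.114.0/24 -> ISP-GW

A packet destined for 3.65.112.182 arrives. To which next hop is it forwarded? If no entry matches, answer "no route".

BRANCH-A

Routes whose prefix contains 3.65.112.182:
  2.0.0.0/7 (2.0.0.0 - 3.255.255.255) -> WAN-GW
  3.64.0.0/12 (3.64.0.0 - 3.79.255.255) -> BRANCH-A
More-specific entries that do NOT match:
  3.65.114.160/27 (3.65.114.160 - 3.65.114.191) does not contain 3.65.112.182
  2.65.112.0/24 (2.65.112.0 - 2.65.112.255) does not contain 3.65.112.182
  3.65.114.0/24 (3.65.114.0 - 3.65.114.255) does not contain 3.65.112.182
  3.65.120.0/21 (3.65.120.0 - 3.65.127.255) does not contain 3.65.112.182
  3.65.128.0/17 (3.65.128.0 - 3.65.255.255) does not contain 3.65.112.182
  3.192.0.0/14 (3.192.0.0 - 3.195.255.255) does not contain 3.65.112.182
Longest matching prefix is /12 -> next hop BRANCH-A.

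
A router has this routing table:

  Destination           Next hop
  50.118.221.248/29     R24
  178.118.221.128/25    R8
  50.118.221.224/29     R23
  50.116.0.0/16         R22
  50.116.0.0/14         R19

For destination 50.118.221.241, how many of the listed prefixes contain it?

1

Prefixes containing 50.118.221.241:
  50.116.0.0/14 (50.116.0.0 - 50.119.255.255)
Total matching entries: 1.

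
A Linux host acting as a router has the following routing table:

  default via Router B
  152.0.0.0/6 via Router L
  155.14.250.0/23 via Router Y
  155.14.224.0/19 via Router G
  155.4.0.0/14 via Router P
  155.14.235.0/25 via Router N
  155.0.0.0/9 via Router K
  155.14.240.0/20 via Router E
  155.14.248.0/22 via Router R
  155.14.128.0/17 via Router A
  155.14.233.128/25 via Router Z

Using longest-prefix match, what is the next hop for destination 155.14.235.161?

Routes whose prefix contains 155.14.235.161:
  0.0.0.0/0 (default, matches everything) -> Router B
  152.0.0.0/6 (152.0.0.0 - 155.255.255.255) -> Router L
  155.0.0.0/9 (155.0.0.0 - 155.127.255.255) -> Router K
  155.14.128.0/17 (155.14.128.0 - 155.14.255.255) -> Router A
  155.14.224.0/19 (155.14.224.0 - 155.14.255.255) -> Router G
More-specific entries that do NOT match:
  155.14.235.0/25 (155.14.235.0 - 155.14.235.127) does not contain 155.14.235.161
  155.14.233.128/25 (155.14.233.128 - 155.14.233.255) does not contain 155.14.235.161
  155.14.250.0/23 (155.14.250.0 - 155.14.251.255) does not contain 155.14.235.161
  155.14.248.0/22 (155.14.248.0 - 155.14.251.255) does not contain 155.14.235.161
  155.14.240.0/20 (155.14.240.0 - 155.14.255.255) does not contain 155.14.235.161
Longest matching prefix is /19 -> next hop Router G.

Router G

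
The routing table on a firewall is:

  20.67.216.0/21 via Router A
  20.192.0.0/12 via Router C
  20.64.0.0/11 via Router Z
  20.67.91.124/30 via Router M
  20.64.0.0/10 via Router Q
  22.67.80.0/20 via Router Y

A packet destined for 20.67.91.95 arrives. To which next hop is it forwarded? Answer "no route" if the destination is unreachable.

Routes whose prefix contains 20.67.91.95:
  20.64.0.0/10 (20.64.0.0 - 20.127.255.255) -> Router Q
  20.64.0.0/11 (20.64.0.0 - 20.95.255.255) -> Router Z
More-specific entries that do NOT match:
  20.67.91.124/30 (20.67.91.124 - 20.67.91.127) does not contain 20.67.91.95
  20.67.216.0/21 (20.67.216.0 - 20.67.223.255) does not contain 20.67.91.95
  22.67.80.0/20 (22.67.80.0 - 22.67.95.255) does not contain 20.67.91.95
  20.192.0.0/12 (20.192.0.0 - 20.207.255.255) does not contain 20.67.91.95
Longest matching prefix is /11 -> next hop Router Z.

Router Z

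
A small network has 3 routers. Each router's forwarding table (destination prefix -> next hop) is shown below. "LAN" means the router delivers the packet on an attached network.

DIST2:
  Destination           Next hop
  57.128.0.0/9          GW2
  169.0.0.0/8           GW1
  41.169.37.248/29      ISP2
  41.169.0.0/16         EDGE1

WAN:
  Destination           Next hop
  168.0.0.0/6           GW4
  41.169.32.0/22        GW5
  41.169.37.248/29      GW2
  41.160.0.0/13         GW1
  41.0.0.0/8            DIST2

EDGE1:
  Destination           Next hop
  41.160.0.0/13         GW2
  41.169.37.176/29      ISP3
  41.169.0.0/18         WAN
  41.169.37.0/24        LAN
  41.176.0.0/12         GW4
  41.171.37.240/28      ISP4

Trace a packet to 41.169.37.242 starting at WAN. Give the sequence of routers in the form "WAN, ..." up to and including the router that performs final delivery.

WAN, DIST2, EDGE1

At WAN: longest match for 41.169.37.242 is 41.0.0.0/8 -> DIST2
At DIST2: longest match for 41.169.37.242 is 41.169.0.0/16 -> EDGE1
At EDGE1: longest match for 41.169.37.242 is 41.169.37.0/24 -> LAN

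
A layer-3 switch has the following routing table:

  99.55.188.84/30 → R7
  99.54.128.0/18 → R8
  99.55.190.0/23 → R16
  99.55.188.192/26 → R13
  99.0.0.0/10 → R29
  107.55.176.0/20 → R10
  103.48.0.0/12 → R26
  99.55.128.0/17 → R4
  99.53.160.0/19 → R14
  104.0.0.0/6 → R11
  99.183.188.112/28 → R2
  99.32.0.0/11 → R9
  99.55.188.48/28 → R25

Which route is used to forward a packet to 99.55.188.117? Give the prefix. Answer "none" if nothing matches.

99.55.128.0/17

Entries matching 99.55.188.117:
  99.0.0.0/10 (99.0.0.0 - 99.63.255.255)
  99.32.0.0/11 (99.32.0.0 - 99.63.255.255)
  99.55.128.0/17 (99.55.128.0 - 99.55.255.255)
Most specific is 99.55.128.0/17.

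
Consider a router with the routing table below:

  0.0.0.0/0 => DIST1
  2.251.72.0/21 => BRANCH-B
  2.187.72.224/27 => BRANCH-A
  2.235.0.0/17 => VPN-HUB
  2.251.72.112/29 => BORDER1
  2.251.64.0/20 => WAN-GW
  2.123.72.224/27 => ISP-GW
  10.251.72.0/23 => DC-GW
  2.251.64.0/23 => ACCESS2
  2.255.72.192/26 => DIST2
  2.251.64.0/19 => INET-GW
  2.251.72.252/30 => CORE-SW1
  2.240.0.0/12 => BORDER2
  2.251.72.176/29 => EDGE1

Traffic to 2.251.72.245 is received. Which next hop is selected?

Routes whose prefix contains 2.251.72.245:
  0.0.0.0/0 (default, matches everything) -> DIST1
  2.240.0.0/12 (2.240.0.0 - 2.255.255.255) -> BORDER2
  2.251.64.0/19 (2.251.64.0 - 2.251.95.255) -> INET-GW
  2.251.64.0/20 (2.251.64.0 - 2.251.79.255) -> WAN-GW
  2.251.72.0/21 (2.251.72.0 - 2.251.79.255) -> BRANCH-B
More-specific entries that do NOT match:
  2.251.72.252/30 (2.251.72.252 - 2.251.72.255) does not contain 2.251.72.245
  2.251.72.112/29 (2.251.72.112 - 2.251.72.119) does not contain 2.251.72.245
  2.251.72.176/29 (2.251.72.176 - 2.251.72.183) does not contain 2.251.72.245
  2.187.72.224/27 (2.187.72.224 - 2.187.72.255) does not contain 2.251.72.245
  2.123.72.224/27 (2.123.72.224 - 2.123.72.255) does not contain 2.251.72.245
  2.255.72.192/26 (2.255.72.192 - 2.255.72.255) does not contain 2.251.72.245
  10.251.72.0/23 (10.251.72.0 - 10.251.73.255) does not contain 2.251.72.245
  2.251.64.0/23 (2.251.64.0 - 2.251.65.255) does not contain 2.251.72.245
Longest matching prefix is /21 -> next hop BRANCH-B.

BRANCH-B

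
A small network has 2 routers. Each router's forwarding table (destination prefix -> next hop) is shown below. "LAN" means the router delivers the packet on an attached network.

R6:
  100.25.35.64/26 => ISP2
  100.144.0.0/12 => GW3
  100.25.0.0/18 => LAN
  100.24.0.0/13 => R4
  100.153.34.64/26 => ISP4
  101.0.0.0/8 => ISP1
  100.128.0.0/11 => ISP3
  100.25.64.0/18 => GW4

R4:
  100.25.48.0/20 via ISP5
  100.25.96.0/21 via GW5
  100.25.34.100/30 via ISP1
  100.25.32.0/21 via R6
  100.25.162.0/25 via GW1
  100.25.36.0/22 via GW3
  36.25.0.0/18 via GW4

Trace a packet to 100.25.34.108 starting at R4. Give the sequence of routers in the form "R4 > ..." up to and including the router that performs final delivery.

At R4: longest match for 100.25.34.108 is 100.25.32.0/21 -> R6
At R6: longest match for 100.25.34.108 is 100.25.0.0/18 -> LAN

R4 > R6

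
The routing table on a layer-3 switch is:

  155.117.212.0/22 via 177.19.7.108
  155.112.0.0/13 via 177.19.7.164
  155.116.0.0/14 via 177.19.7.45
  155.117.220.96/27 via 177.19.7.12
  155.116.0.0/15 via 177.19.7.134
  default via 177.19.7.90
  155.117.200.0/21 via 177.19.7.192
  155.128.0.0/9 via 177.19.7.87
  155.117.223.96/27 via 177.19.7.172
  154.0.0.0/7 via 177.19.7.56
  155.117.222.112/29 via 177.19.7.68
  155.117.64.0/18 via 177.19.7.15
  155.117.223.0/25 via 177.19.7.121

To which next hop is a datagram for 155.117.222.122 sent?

177.19.7.134

Routes whose prefix contains 155.117.222.122:
  0.0.0.0/0 (default, matches everything) -> 177.19.7.90
  154.0.0.0/7 (154.0.0.0 - 155.255.255.255) -> 177.19.7.56
  155.112.0.0/13 (155.112.0.0 - 155.119.255.255) -> 177.19.7.164
  155.116.0.0/14 (155.116.0.0 - 155.119.255.255) -> 177.19.7.45
  155.116.0.0/15 (155.116.0.0 - 155.117.255.255) -> 177.19.7.134
More-specific entries that do NOT match:
  155.117.222.112/29 (155.117.222.112 - 155.117.222.119) does not contain 155.117.222.122
  155.117.220.96/27 (155.117.220.96 - 155.117.220.127) does not contain 155.117.222.122
  155.117.223.96/27 (155.117.223.96 - 155.117.223.127) does not contain 155.117.222.122
  155.117.223.0/25 (155.117.223.0 - 155.117.223.127) does not contain 155.117.222.122
  155.117.212.0/22 (155.117.212.0 - 155.117.215.255) does not contain 155.117.222.122
  155.117.200.0/21 (155.117.200.0 - 155.117.207.255) does not contain 155.117.222.122
  155.117.64.0/18 (155.117.64.0 - 155.117.127.255) does not contain 155.117.222.122
Longest matching prefix is /15 -> next hop 177.19.7.134.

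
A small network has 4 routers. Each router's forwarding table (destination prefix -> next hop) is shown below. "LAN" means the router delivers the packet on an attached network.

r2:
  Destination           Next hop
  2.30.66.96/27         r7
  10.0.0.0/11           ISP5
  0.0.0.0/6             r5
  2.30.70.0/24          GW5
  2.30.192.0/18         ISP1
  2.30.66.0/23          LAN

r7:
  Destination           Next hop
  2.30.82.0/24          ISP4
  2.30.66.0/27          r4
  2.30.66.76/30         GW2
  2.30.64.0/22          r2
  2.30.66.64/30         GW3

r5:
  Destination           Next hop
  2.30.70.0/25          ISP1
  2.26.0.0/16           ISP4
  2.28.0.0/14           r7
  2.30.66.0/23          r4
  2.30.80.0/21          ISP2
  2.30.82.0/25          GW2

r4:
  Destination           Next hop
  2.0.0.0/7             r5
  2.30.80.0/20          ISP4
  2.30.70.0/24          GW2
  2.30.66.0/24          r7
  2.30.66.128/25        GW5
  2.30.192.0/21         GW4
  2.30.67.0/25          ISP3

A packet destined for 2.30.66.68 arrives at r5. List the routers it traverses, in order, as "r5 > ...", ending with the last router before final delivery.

At r5: longest match for 2.30.66.68 is 2.30.66.0/23 -> r4
At r4: longest match for 2.30.66.68 is 2.30.66.0/24 -> r7
At r7: longest match for 2.30.66.68 is 2.30.64.0/22 -> r2
At r2: longest match for 2.30.66.68 is 2.30.66.0/23 -> LAN

r5 > r4 > r7 > r2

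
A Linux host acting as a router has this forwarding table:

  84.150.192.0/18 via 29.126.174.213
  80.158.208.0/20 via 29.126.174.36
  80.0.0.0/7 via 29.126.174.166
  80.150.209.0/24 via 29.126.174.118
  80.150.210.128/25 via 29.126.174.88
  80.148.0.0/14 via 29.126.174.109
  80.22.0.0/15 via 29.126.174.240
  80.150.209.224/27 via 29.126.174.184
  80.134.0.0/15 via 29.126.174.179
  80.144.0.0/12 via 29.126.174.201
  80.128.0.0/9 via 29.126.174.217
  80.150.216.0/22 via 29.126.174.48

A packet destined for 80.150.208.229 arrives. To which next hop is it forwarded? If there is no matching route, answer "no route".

Routes whose prefix contains 80.150.208.229:
  80.0.0.0/7 (80.0.0.0 - 81.255.255.255) -> 29.126.174.166
  80.128.0.0/9 (80.128.0.0 - 80.255.255.255) -> 29.126.174.217
  80.144.0.0/12 (80.144.0.0 - 80.159.255.255) -> 29.126.174.201
  80.148.0.0/14 (80.148.0.0 - 80.151.255.255) -> 29.126.174.109
More-specific entries that do NOT match:
  80.150.209.224/27 (80.150.209.224 - 80.150.209.255) does not contain 80.150.208.229
  80.150.210.128/25 (80.150.210.128 - 80.150.210.255) does not contain 80.150.208.229
  80.150.209.0/24 (80.150.209.0 - 80.150.209.255) does not contain 80.150.208.229
  80.150.216.0/22 (80.150.216.0 - 80.150.219.255) does not contain 80.150.208.229
  80.158.208.0/20 (80.158.208.0 - 80.158.223.255) does not contain 80.150.208.229
  84.150.192.0/18 (84.150.192.0 - 84.150.255.255) does not contain 80.150.208.229
  80.22.0.0/15 (80.22.0.0 - 80.23.255.255) does not contain 80.150.208.229
  80.134.0.0/15 (80.134.0.0 - 80.135.255.255) does not contain 80.150.208.229
Longest matching prefix is /14 -> next hop 29.126.174.109.

29.126.174.109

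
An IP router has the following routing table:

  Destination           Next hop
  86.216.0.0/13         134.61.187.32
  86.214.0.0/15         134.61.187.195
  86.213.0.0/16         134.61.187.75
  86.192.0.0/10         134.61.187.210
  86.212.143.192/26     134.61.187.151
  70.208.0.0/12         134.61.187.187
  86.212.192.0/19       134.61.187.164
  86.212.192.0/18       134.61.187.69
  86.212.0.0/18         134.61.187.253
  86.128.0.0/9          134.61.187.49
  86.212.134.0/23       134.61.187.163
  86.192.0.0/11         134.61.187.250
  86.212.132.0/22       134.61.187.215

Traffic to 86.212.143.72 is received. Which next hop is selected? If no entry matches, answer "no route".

134.61.187.250

Routes whose prefix contains 86.212.143.72:
  86.128.0.0/9 (86.128.0.0 - 86.255.255.255) -> 134.61.187.49
  86.192.0.0/10 (86.192.0.0 - 86.255.255.255) -> 134.61.187.210
  86.192.0.0/11 (86.192.0.0 - 86.223.255.255) -> 134.61.187.250
More-specific entries that do NOT match:
  86.212.143.192/26 (86.212.143.192 - 86.212.143.255) does not contain 86.212.143.72
  86.212.134.0/23 (86.212.134.0 - 86.212.135.255) does not contain 86.212.143.72
  86.212.132.0/22 (86.212.132.0 - 86.212.135.255) does not contain 86.212.143.72
  86.212.192.0/19 (86.212.192.0 - 86.212.223.255) does not contain 86.212.143.72
  86.212.192.0/18 (86.212.192.0 - 86.212.255.255) does not contain 86.212.143.72
  86.212.0.0/18 (86.212.0.0 - 86.212.63.255) does not contain 86.212.143.72
  86.213.0.0/16 (86.213.0.0 - 86.213.255.255) does not contain 86.212.143.72
  86.214.0.0/15 (86.214.0.0 - 86.215.255.255) does not contain 86.212.143.72
  86.216.0.0/13 (86.216.0.0 - 86.223.255.255) does not contain 86.212.143.72
  70.208.0.0/12 (70.208.0.0 - 70.223.255.255) does not contain 86.212.143.72
Longest matching prefix is /11 -> next hop 134.61.187.250.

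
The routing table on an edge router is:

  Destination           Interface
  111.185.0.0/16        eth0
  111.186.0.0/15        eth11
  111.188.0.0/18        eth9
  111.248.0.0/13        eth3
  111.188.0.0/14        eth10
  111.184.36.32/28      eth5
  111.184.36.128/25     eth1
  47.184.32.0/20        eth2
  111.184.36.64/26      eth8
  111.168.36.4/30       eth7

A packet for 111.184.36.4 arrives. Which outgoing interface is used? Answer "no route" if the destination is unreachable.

No entry's prefix contains 111.184.36.4; there is no default route.

no route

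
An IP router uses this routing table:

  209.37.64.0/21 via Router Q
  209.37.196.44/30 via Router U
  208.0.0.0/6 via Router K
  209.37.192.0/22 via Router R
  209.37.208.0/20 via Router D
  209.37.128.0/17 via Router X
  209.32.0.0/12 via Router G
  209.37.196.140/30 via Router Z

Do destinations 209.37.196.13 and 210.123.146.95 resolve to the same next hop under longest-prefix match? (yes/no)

no

209.37.196.13: longest match 209.37.128.0/17 -> Router X
210.123.146.95: longest match 208.0.0.0/6 -> Router K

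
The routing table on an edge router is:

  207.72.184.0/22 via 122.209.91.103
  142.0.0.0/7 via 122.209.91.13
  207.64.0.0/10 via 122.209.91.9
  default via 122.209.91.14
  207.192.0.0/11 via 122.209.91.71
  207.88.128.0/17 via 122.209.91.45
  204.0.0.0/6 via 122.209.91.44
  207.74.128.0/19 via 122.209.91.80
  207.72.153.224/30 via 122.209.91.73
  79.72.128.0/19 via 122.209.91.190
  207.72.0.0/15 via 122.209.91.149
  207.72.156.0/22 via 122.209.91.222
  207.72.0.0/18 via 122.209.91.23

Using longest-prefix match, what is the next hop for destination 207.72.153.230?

Routes whose prefix contains 207.72.153.230:
  0.0.0.0/0 (default, matches everything) -> 122.209.91.14
  204.0.0.0/6 (204.0.0.0 - 207.255.255.255) -> 122.209.91.44
  207.64.0.0/10 (207.64.0.0 - 207.127.255.255) -> 122.209.91.9
  207.72.0.0/15 (207.72.0.0 - 207.73.255.255) -> 122.209.91.149
More-specific entries that do NOT match:
  207.72.153.224/30 (207.72.153.224 - 207.72.153.227) does not contain 207.72.153.230
  207.72.184.0/22 (207.72.184.0 - 207.72.187.255) does not contain 207.72.153.230
  207.72.156.0/22 (207.72.156.0 - 207.72.159.255) does not contain 207.72.153.230
  207.74.128.0/19 (207.74.128.0 - 207.74.159.255) does not contain 207.72.153.230
  79.72.128.0/19 (79.72.128.0 - 79.72.159.255) does not contain 207.72.153.230
  207.72.0.0/18 (207.72.0.0 - 207.72.63.255) does not contain 207.72.153.230
  207.88.128.0/17 (207.88.128.0 - 207.88.255.255) does not contain 207.72.153.230
Longest matching prefix is /15 -> next hop 122.209.91.149.

122.209.91.149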